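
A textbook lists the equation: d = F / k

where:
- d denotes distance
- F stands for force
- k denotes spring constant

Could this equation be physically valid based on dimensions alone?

Yes

d (distance) has dimensions [L].
F (force) has dimensions [L M T^-2].
k (spring constant) has dimensions [M T^-2].

Left side: [L]
Right side: [L]

Both sides have the same dimensions, so the equation is dimensionally consistent.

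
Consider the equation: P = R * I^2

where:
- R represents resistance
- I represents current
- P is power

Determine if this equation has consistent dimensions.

Yes

R (resistance) has dimensions [I^-2 L^2 M T^-3].
I (current) has dimensions [I].
P (power) has dimensions [L^2 M T^-3].

Left side: [L^2 M T^-3]
Right side: [L^2 M T^-3]

Both sides have the same dimensions, so the equation is dimensionally consistent.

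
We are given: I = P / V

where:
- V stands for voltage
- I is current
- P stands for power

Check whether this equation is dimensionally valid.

Yes

V (voltage) has dimensions [I^-1 L^2 M T^-3].
I (current) has dimensions [I].
P (power) has dimensions [L^2 M T^-3].

Left side: [I]
Right side: [I]

Both sides have the same dimensions, so the equation is dimensionally consistent.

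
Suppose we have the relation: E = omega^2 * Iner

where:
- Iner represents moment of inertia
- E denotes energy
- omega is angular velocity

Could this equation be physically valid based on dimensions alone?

Yes

Iner (moment of inertia) has dimensions [L^2 M].
E (energy) has dimensions [L^2 M T^-2].
omega (angular velocity) has dimensions [T^-1].

Left side: [L^2 M T^-2]
Right side: [L^2 M T^-2]

Both sides have the same dimensions, so the equation is dimensionally consistent.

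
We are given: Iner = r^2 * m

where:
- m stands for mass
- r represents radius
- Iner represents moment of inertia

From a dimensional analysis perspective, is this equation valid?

Yes

m (mass) has dimensions [M].
r (radius) has dimensions [L].
Iner (moment of inertia) has dimensions [L^2 M].

Left side: [L^2 M]
Right side: [L^2 M]

Both sides have the same dimensions, so the equation is dimensionally consistent.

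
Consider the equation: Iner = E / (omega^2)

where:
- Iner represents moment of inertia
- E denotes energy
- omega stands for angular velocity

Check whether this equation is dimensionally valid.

Yes

Iner (moment of inertia) has dimensions [L^2 M].
E (energy) has dimensions [L^2 M T^-2].
omega (angular velocity) has dimensions [T^-1].

Left side: [L^2 M]
Right side: [L^2 M]

Both sides have the same dimensions, so the equation is dimensionally consistent.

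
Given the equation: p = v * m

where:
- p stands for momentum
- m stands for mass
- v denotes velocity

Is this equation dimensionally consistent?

Yes

p (momentum) has dimensions [L M T^-1].
m (mass) has dimensions [M].
v (velocity) has dimensions [L T^-1].

Left side: [L M T^-1]
Right side: [L M T^-1]

Both sides have the same dimensions, so the equation is dimensionally consistent.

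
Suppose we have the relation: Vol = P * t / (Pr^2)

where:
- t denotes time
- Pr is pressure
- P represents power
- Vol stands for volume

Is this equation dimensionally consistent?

No

t (time) has dimensions [T].
Pr (pressure) has dimensions [L^-1 M T^-2].
P (power) has dimensions [L^2 M T^-3].
Vol (volume) has dimensions [L^3].

Left side: [L^3]
Right side: [L^4 M^-1 T^2]

The two sides have different dimensions, so the equation is NOT dimensionally consistent.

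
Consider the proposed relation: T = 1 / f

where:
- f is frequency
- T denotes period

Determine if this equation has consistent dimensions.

Yes

f (frequency) has dimensions [T^-1].
T (period) has dimensions [T].

Left side: [T]
Right side: [T]

Both sides have the same dimensions, so the equation is dimensionally consistent.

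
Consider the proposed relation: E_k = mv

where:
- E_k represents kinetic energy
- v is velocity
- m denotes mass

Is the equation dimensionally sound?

No

E_k (kinetic energy) has dimensions [L^2 M T^-2].
v (velocity) has dimensions [L T^-1].
m (mass) has dimensions [M].

Left side: [L^2 M T^-2]
Right side: [L M T^-1]

The two sides have different dimensions, so the equation is NOT dimensionally consistent.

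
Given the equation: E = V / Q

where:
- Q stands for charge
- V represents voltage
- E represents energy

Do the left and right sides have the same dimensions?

No

Q (charge) has dimensions [I T].
V (voltage) has dimensions [I^-1 L^2 M T^-3].
E (energy) has dimensions [L^2 M T^-2].

Left side: [L^2 M T^-2]
Right side: [I^-2 L^2 M T^-4]

The two sides have different dimensions, so the equation is NOT dimensionally consistent.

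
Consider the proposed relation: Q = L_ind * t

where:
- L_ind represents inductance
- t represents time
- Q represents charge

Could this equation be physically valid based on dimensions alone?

No

L_ind (inductance) has dimensions [I^-2 L^2 M T^-2].
t (time) has dimensions [T].
Q (charge) has dimensions [I T].

Left side: [I T]
Right side: [I^-2 L^2 M T^-1]

The two sides have different dimensions, so the equation is NOT dimensionally consistent.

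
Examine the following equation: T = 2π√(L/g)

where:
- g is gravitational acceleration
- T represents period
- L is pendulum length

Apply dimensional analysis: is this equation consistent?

Yes

g (gravitational acceleration) has dimensions [L T^-2].
T (period) has dimensions [T].
L (pendulum length) has dimensions [L].

Left side: [T]
Right side: [T]

Both sides have the same dimensions, so the equation is dimensionally consistent.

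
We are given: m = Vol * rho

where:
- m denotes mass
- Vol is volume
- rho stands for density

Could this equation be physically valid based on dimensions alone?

Yes

m (mass) has dimensions [M].
Vol (volume) has dimensions [L^3].
rho (density) has dimensions [L^-3 M].

Left side: [M]
Right side: [M]

Both sides have the same dimensions, so the equation is dimensionally consistent.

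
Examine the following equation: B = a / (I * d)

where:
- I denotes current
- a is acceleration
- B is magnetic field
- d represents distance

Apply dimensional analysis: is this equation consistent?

No

I (current) has dimensions [I].
a (acceleration) has dimensions [L T^-2].
B (magnetic field) has dimensions [I^-1 M T^-2].
d (distance) has dimensions [L].

Left side: [I^-1 M T^-2]
Right side: [I^-1 T^-2]

The two sides have different dimensions, so the equation is NOT dimensionally consistent.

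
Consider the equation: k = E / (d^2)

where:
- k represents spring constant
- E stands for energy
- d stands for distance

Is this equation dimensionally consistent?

Yes

k (spring constant) has dimensions [M T^-2].
E (energy) has dimensions [L^2 M T^-2].
d (distance) has dimensions [L].

Left side: [M T^-2]
Right side: [M T^-2]

Both sides have the same dimensions, so the equation is dimensionally consistent.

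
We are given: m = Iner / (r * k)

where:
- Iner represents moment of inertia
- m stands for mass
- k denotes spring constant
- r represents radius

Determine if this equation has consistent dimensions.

No

Iner (moment of inertia) has dimensions [L^2 M].
m (mass) has dimensions [M].
k (spring constant) has dimensions [M T^-2].
r (radius) has dimensions [L].

Left side: [M]
Right side: [L T^2]

The two sides have different dimensions, so the equation is NOT dimensionally consistent.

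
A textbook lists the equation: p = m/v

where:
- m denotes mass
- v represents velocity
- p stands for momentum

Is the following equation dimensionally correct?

No

m (mass) has dimensions [M].
v (velocity) has dimensions [L T^-1].
p (momentum) has dimensions [L M T^-1].

Left side: [L M T^-1]
Right side: [L^-1 M T]

The two sides have different dimensions, so the equation is NOT dimensionally consistent.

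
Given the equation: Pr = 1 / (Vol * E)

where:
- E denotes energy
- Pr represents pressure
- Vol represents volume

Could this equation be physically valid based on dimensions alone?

No

E (energy) has dimensions [L^2 M T^-2].
Pr (pressure) has dimensions [L^-1 M T^-2].
Vol (volume) has dimensions [L^3].

Left side: [L^-1 M T^-2]
Right side: [L^-5 M^-1 T^2]

The two sides have different dimensions, so the equation is NOT dimensionally consistent.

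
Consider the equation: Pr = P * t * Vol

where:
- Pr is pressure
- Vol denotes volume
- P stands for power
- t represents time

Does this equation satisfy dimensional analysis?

No

Pr (pressure) has dimensions [L^-1 M T^-2].
Vol (volume) has dimensions [L^3].
P (power) has dimensions [L^2 M T^-3].
t (time) has dimensions [T].

Left side: [L^-1 M T^-2]
Right side: [L^5 M T^-2]

The two sides have different dimensions, so the equation is NOT dimensionally consistent.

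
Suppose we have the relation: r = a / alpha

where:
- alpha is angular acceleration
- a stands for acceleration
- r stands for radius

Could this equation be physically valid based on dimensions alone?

Yes

alpha (angular acceleration) has dimensions [T^-2].
a (acceleration) has dimensions [L T^-2].
r (radius) has dimensions [L].

Left side: [L]
Right side: [L]

Both sides have the same dimensions, so the equation is dimensionally consistent.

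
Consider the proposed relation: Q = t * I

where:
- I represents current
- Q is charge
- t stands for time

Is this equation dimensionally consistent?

Yes

I (current) has dimensions [I].
Q (charge) has dimensions [I T].
t (time) has dimensions [T].

Left side: [I T]
Right side: [I T]

Both sides have the same dimensions, so the equation is dimensionally consistent.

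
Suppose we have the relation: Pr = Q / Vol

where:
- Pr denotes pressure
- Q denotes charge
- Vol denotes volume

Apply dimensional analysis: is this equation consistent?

No

Pr (pressure) has dimensions [L^-1 M T^-2].
Q (charge) has dimensions [I T].
Vol (volume) has dimensions [L^3].

Left side: [L^-1 M T^-2]
Right side: [I L^-3 T]

The two sides have different dimensions, so the equation is NOT dimensionally consistent.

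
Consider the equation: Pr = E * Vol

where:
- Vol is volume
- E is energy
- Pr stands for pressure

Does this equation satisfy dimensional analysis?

No

Vol (volume) has dimensions [L^3].
E (energy) has dimensions [L^2 M T^-2].
Pr (pressure) has dimensions [L^-1 M T^-2].

Left side: [L^-1 M T^-2]
Right side: [L^5 M T^-2]

The two sides have different dimensions, so the equation is NOT dimensionally consistent.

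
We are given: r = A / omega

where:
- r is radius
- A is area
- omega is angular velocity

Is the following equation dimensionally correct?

No

r (radius) has dimensions [L].
A (area) has dimensions [L^2].
omega (angular velocity) has dimensions [T^-1].

Left side: [L]
Right side: [L^2 T]

The two sides have different dimensions, so the equation is NOT dimensionally consistent.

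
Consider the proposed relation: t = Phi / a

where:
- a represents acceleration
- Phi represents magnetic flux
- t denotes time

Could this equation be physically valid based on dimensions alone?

No

a (acceleration) has dimensions [L T^-2].
Phi (magnetic flux) has dimensions [I^-1 L^2 M T^-2].
t (time) has dimensions [T].

Left side: [T]
Right side: [I^-1 L M]

The two sides have different dimensions, so the equation is NOT dimensionally consistent.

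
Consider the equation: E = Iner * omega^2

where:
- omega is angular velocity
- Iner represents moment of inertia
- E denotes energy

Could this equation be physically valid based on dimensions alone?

Yes

omega (angular velocity) has dimensions [T^-1].
Iner (moment of inertia) has dimensions [L^2 M].
E (energy) has dimensions [L^2 M T^-2].

Left side: [L^2 M T^-2]
Right side: [L^2 M T^-2]

Both sides have the same dimensions, so the equation is dimensionally consistent.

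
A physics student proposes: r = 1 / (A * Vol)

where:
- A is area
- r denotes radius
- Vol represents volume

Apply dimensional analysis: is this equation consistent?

No

A (area) has dimensions [L^2].
r (radius) has dimensions [L].
Vol (volume) has dimensions [L^3].

Left side: [L]
Right side: [L^-5]

The two sides have different dimensions, so the equation is NOT dimensionally consistent.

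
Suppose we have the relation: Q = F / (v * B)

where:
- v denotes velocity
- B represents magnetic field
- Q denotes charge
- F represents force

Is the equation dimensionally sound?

Yes

v (velocity) has dimensions [L T^-1].
B (magnetic field) has dimensions [I^-1 M T^-2].
Q (charge) has dimensions [I T].
F (force) has dimensions [L M T^-2].

Left side: [I T]
Right side: [I T]

Both sides have the same dimensions, so the equation is dimensionally consistent.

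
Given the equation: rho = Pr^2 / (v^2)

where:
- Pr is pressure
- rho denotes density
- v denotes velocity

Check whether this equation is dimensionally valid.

No

Pr (pressure) has dimensions [L^-1 M T^-2].
rho (density) has dimensions [L^-3 M].
v (velocity) has dimensions [L T^-1].

Left side: [L^-3 M]
Right side: [L^-4 M^2 T^-2]

The two sides have different dimensions, so the equation is NOT dimensionally consistent.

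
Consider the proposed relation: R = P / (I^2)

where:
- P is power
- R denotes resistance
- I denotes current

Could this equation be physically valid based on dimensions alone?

Yes

P (power) has dimensions [L^2 M T^-3].
R (resistance) has dimensions [I^-2 L^2 M T^-3].
I (current) has dimensions [I].

Left side: [I^-2 L^2 M T^-3]
Right side: [I^-2 L^2 M T^-3]

Both sides have the same dimensions, so the equation is dimensionally consistent.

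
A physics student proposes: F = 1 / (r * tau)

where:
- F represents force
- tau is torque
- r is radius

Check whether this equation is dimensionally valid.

No

F (force) has dimensions [L M T^-2].
tau (torque) has dimensions [L^2 M T^-2].
r (radius) has dimensions [L].

Left side: [L M T^-2]
Right side: [L^-3 M^-1 T^2]

The two sides have different dimensions, so the equation is NOT dimensionally consistent.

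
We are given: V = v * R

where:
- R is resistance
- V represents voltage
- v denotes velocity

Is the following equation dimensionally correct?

No

R (resistance) has dimensions [I^-2 L^2 M T^-3].
V (voltage) has dimensions [I^-1 L^2 M T^-3].
v (velocity) has dimensions [L T^-1].

Left side: [I^-1 L^2 M T^-3]
Right side: [I^-2 L^3 M T^-4]

The two sides have different dimensions, so the equation is NOT dimensionally consistent.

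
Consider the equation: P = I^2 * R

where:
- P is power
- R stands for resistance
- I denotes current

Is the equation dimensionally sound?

Yes

P (power) has dimensions [L^2 M T^-3].
R (resistance) has dimensions [I^-2 L^2 M T^-3].
I (current) has dimensions [I].

Left side: [L^2 M T^-3]
Right side: [L^2 M T^-3]

Both sides have the same dimensions, so the equation is dimensionally consistent.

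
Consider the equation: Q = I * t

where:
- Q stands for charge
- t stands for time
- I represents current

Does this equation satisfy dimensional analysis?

Yes

Q (charge) has dimensions [I T].
t (time) has dimensions [T].
I (current) has dimensions [I].

Left side: [I T]
Right side: [I T]

Both sides have the same dimensions, so the equation is dimensionally consistent.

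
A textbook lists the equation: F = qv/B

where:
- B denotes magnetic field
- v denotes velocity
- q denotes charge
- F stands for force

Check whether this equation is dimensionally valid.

No

B (magnetic field) has dimensions [I^-1 M T^-2].
v (velocity) has dimensions [L T^-1].
q (charge) has dimensions [I T].
F (force) has dimensions [L M T^-2].

Left side: [L M T^-2]
Right side: [I^2 L M^-1 T^2]

The two sides have different dimensions, so the equation is NOT dimensionally consistent.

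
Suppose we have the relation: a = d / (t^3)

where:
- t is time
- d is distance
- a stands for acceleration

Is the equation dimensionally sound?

No

t (time) has dimensions [T].
d (distance) has dimensions [L].
a (acceleration) has dimensions [L T^-2].

Left side: [L T^-2]
Right side: [L T^-3]

The two sides have different dimensions, so the equation is NOT dimensionally consistent.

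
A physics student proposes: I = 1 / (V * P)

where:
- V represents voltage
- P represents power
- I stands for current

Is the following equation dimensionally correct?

No

V (voltage) has dimensions [I^-1 L^2 M T^-3].
P (power) has dimensions [L^2 M T^-3].
I (current) has dimensions [I].

Left side: [I]
Right side: [I L^-4 M^-2 T^6]

The two sides have different dimensions, so the equation is NOT dimensionally consistent.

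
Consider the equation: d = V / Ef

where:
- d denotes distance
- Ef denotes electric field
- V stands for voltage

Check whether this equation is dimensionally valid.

Yes

d (distance) has dimensions [L].
Ef (electric field) has dimensions [I^-1 L M T^-3].
V (voltage) has dimensions [I^-1 L^2 M T^-3].

Left side: [L]
Right side: [L]

Both sides have the same dimensions, so the equation is dimensionally consistent.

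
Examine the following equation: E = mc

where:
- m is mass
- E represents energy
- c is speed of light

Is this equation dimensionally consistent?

No

m (mass) has dimensions [M].
E (energy) has dimensions [L^2 M T^-2].
c (speed of light) has dimensions [L T^-1].

Left side: [L^2 M T^-2]
Right side: [L M T^-1]

The two sides have different dimensions, so the equation is NOT dimensionally consistent.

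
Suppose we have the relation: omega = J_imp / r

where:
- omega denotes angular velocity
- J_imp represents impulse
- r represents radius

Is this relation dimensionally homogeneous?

No

omega (angular velocity) has dimensions [T^-1].
J_imp (impulse) has dimensions [L M T^-1].
r (radius) has dimensions [L].

Left side: [T^-1]
Right side: [M T^-1]

The two sides have different dimensions, so the equation is NOT dimensionally consistent.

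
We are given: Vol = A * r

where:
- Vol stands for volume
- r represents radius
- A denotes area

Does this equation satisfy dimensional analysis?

Yes

Vol (volume) has dimensions [L^3].
r (radius) has dimensions [L].
A (area) has dimensions [L^2].

Left side: [L^3]
Right side: [L^3]

Both sides have the same dimensions, so the equation is dimensionally consistent.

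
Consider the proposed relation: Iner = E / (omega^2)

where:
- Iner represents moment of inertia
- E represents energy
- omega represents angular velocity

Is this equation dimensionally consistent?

Yes

Iner (moment of inertia) has dimensions [L^2 M].
E (energy) has dimensions [L^2 M T^-2].
omega (angular velocity) has dimensions [T^-1].

Left side: [L^2 M]
Right side: [L^2 M]

Both sides have the same dimensions, so the equation is dimensionally consistent.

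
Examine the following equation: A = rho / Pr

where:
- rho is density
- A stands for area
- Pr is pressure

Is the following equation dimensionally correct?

No

rho (density) has dimensions [L^-3 M].
A (area) has dimensions [L^2].
Pr (pressure) has dimensions [L^-1 M T^-2].

Left side: [L^2]
Right side: [L^-2 T^2]

The two sides have different dimensions, so the equation is NOT dimensionally consistent.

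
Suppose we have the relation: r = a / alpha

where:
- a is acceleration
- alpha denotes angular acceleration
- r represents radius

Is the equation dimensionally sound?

Yes

a (acceleration) has dimensions [L T^-2].
alpha (angular acceleration) has dimensions [T^-2].
r (radius) has dimensions [L].

Left side: [L]
Right side: [L]

Both sides have the same dimensions, so the equation is dimensionally consistent.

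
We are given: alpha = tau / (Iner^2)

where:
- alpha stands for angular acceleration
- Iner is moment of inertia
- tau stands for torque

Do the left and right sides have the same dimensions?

No

alpha (angular acceleration) has dimensions [T^-2].
Iner (moment of inertia) has dimensions [L^2 M].
tau (torque) has dimensions [L^2 M T^-2].

Left side: [T^-2]
Right side: [L^-2 M^-1 T^-2]

The two sides have different dimensions, so the equation is NOT dimensionally consistent.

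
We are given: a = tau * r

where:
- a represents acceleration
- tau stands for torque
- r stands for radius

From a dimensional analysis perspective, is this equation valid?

No

a (acceleration) has dimensions [L T^-2].
tau (torque) has dimensions [L^2 M T^-2].
r (radius) has dimensions [L].

Left side: [L T^-2]
Right side: [L^3 M T^-2]

The two sides have different dimensions, so the equation is NOT dimensionally consistent.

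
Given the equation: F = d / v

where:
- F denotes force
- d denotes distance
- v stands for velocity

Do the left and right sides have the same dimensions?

No

F (force) has dimensions [L M T^-2].
d (distance) has dimensions [L].
v (velocity) has dimensions [L T^-1].

Left side: [L M T^-2]
Right side: [T]

The two sides have different dimensions, so the equation is NOT dimensionally consistent.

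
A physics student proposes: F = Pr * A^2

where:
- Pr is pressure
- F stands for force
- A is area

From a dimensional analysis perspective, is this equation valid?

No

Pr (pressure) has dimensions [L^-1 M T^-2].
F (force) has dimensions [L M T^-2].
A (area) has dimensions [L^2].

Left side: [L M T^-2]
Right side: [L^3 M T^-2]

The two sides have different dimensions, so the equation is NOT dimensionally consistent.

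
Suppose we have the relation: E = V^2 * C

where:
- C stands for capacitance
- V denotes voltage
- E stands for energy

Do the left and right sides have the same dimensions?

Yes

C (capacitance) has dimensions [I^2 L^-2 M^-1 T^4].
V (voltage) has dimensions [I^-1 L^2 M T^-3].
E (energy) has dimensions [L^2 M T^-2].

Left side: [L^2 M T^-2]
Right side: [L^2 M T^-2]

Both sides have the same dimensions, so the equation is dimensionally consistent.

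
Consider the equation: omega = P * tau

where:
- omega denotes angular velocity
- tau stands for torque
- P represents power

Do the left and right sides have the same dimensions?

No

omega (angular velocity) has dimensions [T^-1].
tau (torque) has dimensions [L^2 M T^-2].
P (power) has dimensions [L^2 M T^-3].

Left side: [T^-1]
Right side: [L^4 M^2 T^-5]

The two sides have different dimensions, so the equation is NOT dimensionally consistent.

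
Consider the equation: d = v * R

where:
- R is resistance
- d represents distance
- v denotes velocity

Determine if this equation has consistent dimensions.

No

R (resistance) has dimensions [I^-2 L^2 M T^-3].
d (distance) has dimensions [L].
v (velocity) has dimensions [L T^-1].

Left side: [L]
Right side: [I^-2 L^3 M T^-4]

The two sides have different dimensions, so the equation is NOT dimensionally consistent.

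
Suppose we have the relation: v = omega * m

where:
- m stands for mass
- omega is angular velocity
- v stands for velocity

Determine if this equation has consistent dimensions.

No

m (mass) has dimensions [M].
omega (angular velocity) has dimensions [T^-1].
v (velocity) has dimensions [L T^-1].

Left side: [L T^-1]
Right side: [M T^-1]

The two sides have different dimensions, so the equation is NOT dimensionally consistent.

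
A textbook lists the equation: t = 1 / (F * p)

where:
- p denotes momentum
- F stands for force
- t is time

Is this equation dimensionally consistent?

No

p (momentum) has dimensions [L M T^-1].
F (force) has dimensions [L M T^-2].
t (time) has dimensions [T].

Left side: [T]
Right side: [L^-2 M^-2 T^3]

The two sides have different dimensions, so the equation is NOT dimensionally consistent.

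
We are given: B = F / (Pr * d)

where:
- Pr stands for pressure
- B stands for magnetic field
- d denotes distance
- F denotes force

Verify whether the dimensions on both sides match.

No

Pr (pressure) has dimensions [L^-1 M T^-2].
B (magnetic field) has dimensions [I^-1 M T^-2].
d (distance) has dimensions [L].
F (force) has dimensions [L M T^-2].

Left side: [I^-1 M T^-2]
Right side: [L]

The two sides have different dimensions, so the equation is NOT dimensionally consistent.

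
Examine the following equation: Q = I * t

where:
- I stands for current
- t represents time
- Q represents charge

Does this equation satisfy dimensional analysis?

Yes

I (current) has dimensions [I].
t (time) has dimensions [T].
Q (charge) has dimensions [I T].

Left side: [I T]
Right side: [I T]

Both sides have the same dimensions, so the equation is dimensionally consistent.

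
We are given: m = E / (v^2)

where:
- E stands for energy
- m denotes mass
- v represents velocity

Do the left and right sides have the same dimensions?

Yes

E (energy) has dimensions [L^2 M T^-2].
m (mass) has dimensions [M].
v (velocity) has dimensions [L T^-1].

Left side: [M]
Right side: [M]

Both sides have the same dimensions, so the equation is dimensionally consistent.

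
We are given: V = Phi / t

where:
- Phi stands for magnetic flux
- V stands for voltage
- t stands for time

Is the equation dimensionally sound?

Yes

Phi (magnetic flux) has dimensions [I^-1 L^2 M T^-2].
V (voltage) has dimensions [I^-1 L^2 M T^-3].
t (time) has dimensions [T].

Left side: [I^-1 L^2 M T^-3]
Right side: [I^-1 L^2 M T^-3]

Both sides have the same dimensions, so the equation is dimensionally consistent.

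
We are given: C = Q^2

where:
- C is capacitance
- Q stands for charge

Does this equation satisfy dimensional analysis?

No

C (capacitance) has dimensions [I^2 L^-2 M^-1 T^4].
Q (charge) has dimensions [I T].

Left side: [I^2 L^-2 M^-1 T^4]
Right side: [I^2 T^2]

The two sides have different dimensions, so the equation is NOT dimensionally consistent.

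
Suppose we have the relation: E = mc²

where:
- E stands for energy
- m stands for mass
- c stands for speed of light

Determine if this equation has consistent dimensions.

Yes

E (energy) has dimensions [L^2 M T^-2].
m (mass) has dimensions [M].
c (speed of light) has dimensions [L T^-1].

Left side: [L^2 M T^-2]
Right side: [L^2 M T^-2]

Both sides have the same dimensions, so the equation is dimensionally consistent.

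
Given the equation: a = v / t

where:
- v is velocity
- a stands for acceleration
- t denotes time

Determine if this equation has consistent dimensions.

Yes

v (velocity) has dimensions [L T^-1].
a (acceleration) has dimensions [L T^-2].
t (time) has dimensions [T].

Left side: [L T^-2]
Right side: [L T^-2]

Both sides have the same dimensions, so the equation is dimensionally consistent.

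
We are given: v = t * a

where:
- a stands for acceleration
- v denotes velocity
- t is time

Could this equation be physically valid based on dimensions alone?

Yes

a (acceleration) has dimensions [L T^-2].
v (velocity) has dimensions [L T^-1].
t (time) has dimensions [T].

Left side: [L T^-1]
Right side: [L T^-1]

Both sides have the same dimensions, so the equation is dimensionally consistent.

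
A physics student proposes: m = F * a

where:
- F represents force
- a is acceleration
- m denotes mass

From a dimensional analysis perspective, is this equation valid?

No

F (force) has dimensions [L M T^-2].
a (acceleration) has dimensions [L T^-2].
m (mass) has dimensions [M].

Left side: [M]
Right side: [L^2 M T^-4]

The two sides have different dimensions, so the equation is NOT dimensionally consistent.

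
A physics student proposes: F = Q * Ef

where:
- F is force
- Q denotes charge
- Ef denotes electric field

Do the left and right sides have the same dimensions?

Yes

F (force) has dimensions [L M T^-2].
Q (charge) has dimensions [I T].
Ef (electric field) has dimensions [I^-1 L M T^-3].

Left side: [L M T^-2]
Right side: [L M T^-2]

Both sides have the same dimensions, so the equation is dimensionally consistent.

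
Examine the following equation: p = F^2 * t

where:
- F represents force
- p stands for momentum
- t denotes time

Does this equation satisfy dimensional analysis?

No

F (force) has dimensions [L M T^-2].
p (momentum) has dimensions [L M T^-1].
t (time) has dimensions [T].

Left side: [L M T^-1]
Right side: [L^2 M^2 T^-3]

The two sides have different dimensions, so the equation is NOT dimensionally consistent.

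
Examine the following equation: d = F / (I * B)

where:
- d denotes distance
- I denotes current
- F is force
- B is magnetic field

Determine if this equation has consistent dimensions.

Yes

d (distance) has dimensions [L].
I (current) has dimensions [I].
F (force) has dimensions [L M T^-2].
B (magnetic field) has dimensions [I^-1 M T^-2].

Left side: [L]
Right side: [L]

Both sides have the same dimensions, so the equation is dimensionally consistent.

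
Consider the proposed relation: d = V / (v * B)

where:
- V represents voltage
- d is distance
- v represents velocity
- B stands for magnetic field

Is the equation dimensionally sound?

Yes

V (voltage) has dimensions [I^-1 L^2 M T^-3].
d (distance) has dimensions [L].
v (velocity) has dimensions [L T^-1].
B (magnetic field) has dimensions [I^-1 M T^-2].

Left side: [L]
Right side: [L]

Both sides have the same dimensions, so the equation is dimensionally consistent.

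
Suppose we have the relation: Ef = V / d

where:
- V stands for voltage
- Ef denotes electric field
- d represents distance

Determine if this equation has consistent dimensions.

Yes

V (voltage) has dimensions [I^-1 L^2 M T^-3].
Ef (electric field) has dimensions [I^-1 L M T^-3].
d (distance) has dimensions [L].

Left side: [I^-1 L M T^-3]
Right side: [I^-1 L M T^-3]

Both sides have the same dimensions, so the equation is dimensionally consistent.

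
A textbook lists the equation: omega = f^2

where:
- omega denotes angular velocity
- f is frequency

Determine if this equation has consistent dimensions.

No

omega (angular velocity) has dimensions [T^-1].
f (frequency) has dimensions [T^-1].

Left side: [T^-1]
Right side: [T^-2]

The two sides have different dimensions, so the equation is NOT dimensionally consistent.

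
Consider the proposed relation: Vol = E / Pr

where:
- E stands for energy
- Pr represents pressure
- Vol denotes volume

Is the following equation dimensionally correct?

Yes

E (energy) has dimensions [L^2 M T^-2].
Pr (pressure) has dimensions [L^-1 M T^-2].
Vol (volume) has dimensions [L^3].

Left side: [L^3]
Right side: [L^3]

Both sides have the same dimensions, so the equation is dimensionally consistent.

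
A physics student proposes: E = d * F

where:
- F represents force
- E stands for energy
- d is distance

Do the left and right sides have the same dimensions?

Yes

F (force) has dimensions [L M T^-2].
E (energy) has dimensions [L^2 M T^-2].
d (distance) has dimensions [L].

Left side: [L^2 M T^-2]
Right side: [L^2 M T^-2]

Both sides have the same dimensions, so the equation is dimensionally consistent.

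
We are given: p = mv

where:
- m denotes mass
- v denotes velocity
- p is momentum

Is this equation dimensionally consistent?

Yes

m (mass) has dimensions [M].
v (velocity) has dimensions [L T^-1].
p (momentum) has dimensions [L M T^-1].

Left side: [L M T^-1]
Right side: [L M T^-1]

Both sides have the same dimensions, so the equation is dimensionally consistent.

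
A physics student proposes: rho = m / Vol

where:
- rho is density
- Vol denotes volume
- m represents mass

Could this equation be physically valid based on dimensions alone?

Yes

rho (density) has dimensions [L^-3 M].
Vol (volume) has dimensions [L^3].
m (mass) has dimensions [M].

Left side: [L^-3 M]
Right side: [L^-3 M]

Both sides have the same dimensions, so the equation is dimensionally consistent.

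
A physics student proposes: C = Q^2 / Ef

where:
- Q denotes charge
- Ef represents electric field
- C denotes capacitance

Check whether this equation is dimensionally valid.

No

Q (charge) has dimensions [I T].
Ef (electric field) has dimensions [I^-1 L M T^-3].
C (capacitance) has dimensions [I^2 L^-2 M^-1 T^4].

Left side: [I^2 L^-2 M^-1 T^4]
Right side: [I^3 L^-1 M^-1 T^5]

The two sides have different dimensions, so the equation is NOT dimensionally consistent.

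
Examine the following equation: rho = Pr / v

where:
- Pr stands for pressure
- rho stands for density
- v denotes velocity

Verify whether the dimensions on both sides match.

No

Pr (pressure) has dimensions [L^-1 M T^-2].
rho (density) has dimensions [L^-3 M].
v (velocity) has dimensions [L T^-1].

Left side: [L^-3 M]
Right side: [L^-2 M T^-1]

The two sides have different dimensions, so the equation is NOT dimensionally consistent.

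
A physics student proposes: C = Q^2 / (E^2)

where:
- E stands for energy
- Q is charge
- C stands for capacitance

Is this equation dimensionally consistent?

No

E (energy) has dimensions [L^2 M T^-2].
Q (charge) has dimensions [I T].
C (capacitance) has dimensions [I^2 L^-2 M^-1 T^4].

Left side: [I^2 L^-2 M^-1 T^4]
Right side: [I^2 L^-4 M^-2 T^6]

The two sides have different dimensions, so the equation is NOT dimensionally consistent.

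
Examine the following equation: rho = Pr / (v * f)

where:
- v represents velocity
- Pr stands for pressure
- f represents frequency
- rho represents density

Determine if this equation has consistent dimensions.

No

v (velocity) has dimensions [L T^-1].
Pr (pressure) has dimensions [L^-1 M T^-2].
f (frequency) has dimensions [T^-1].
rho (density) has dimensions [L^-3 M].

Left side: [L^-3 M]
Right side: [L^-2 M]

The two sides have different dimensions, so the equation is NOT dimensionally consistent.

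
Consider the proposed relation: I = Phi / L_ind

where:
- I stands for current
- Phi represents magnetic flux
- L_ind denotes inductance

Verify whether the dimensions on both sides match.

Yes

I (current) has dimensions [I].
Phi (magnetic flux) has dimensions [I^-1 L^2 M T^-2].
L_ind (inductance) has dimensions [I^-2 L^2 M T^-2].

Left side: [I]
Right side: [I]

Both sides have the same dimensions, so the equation is dimensionally consistent.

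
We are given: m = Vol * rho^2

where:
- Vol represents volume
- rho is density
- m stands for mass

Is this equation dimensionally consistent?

No

Vol (volume) has dimensions [L^3].
rho (density) has dimensions [L^-3 M].
m (mass) has dimensions [M].

Left side: [M]
Right side: [L^-3 M^2]

The two sides have different dimensions, so the equation is NOT dimensionally consistent.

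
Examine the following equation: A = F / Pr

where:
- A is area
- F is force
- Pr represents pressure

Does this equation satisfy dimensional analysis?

Yes

A (area) has dimensions [L^2].
F (force) has dimensions [L M T^-2].
Pr (pressure) has dimensions [L^-1 M T^-2].

Left side: [L^2]
Right side: [L^2]

Both sides have the same dimensions, so the equation is dimensionally consistent.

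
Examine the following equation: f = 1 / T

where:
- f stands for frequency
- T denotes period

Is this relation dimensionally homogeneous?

Yes

f (frequency) has dimensions [T^-1].
T (period) has dimensions [T].

Left side: [T^-1]
Right side: [T^-1]

Both sides have the same dimensions, so the equation is dimensionally consistent.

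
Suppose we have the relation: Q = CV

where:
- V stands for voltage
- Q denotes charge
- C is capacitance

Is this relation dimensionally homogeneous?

Yes

V (voltage) has dimensions [I^-1 L^2 M T^-3].
Q (charge) has dimensions [I T].
C (capacitance) has dimensions [I^2 L^-2 M^-1 T^4].

Left side: [I T]
Right side: [I T]

Both sides have the same dimensions, so the equation is dimensionally consistent.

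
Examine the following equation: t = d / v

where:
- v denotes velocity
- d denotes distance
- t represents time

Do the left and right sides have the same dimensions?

Yes

v (velocity) has dimensions [L T^-1].
d (distance) has dimensions [L].
t (time) has dimensions [T].

Left side: [T]
Right side: [T]

Both sides have the same dimensions, so the equation is dimensionally consistent.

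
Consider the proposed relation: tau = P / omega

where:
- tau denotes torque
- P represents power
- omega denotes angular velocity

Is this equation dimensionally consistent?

Yes

tau (torque) has dimensions [L^2 M T^-2].
P (power) has dimensions [L^2 M T^-3].
omega (angular velocity) has dimensions [T^-1].

Left side: [L^2 M T^-2]
Right side: [L^2 M T^-2]

Both sides have the same dimensions, so the equation is dimensionally consistent.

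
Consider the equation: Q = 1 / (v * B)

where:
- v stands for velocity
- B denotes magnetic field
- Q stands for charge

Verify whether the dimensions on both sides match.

No

v (velocity) has dimensions [L T^-1].
B (magnetic field) has dimensions [I^-1 M T^-2].
Q (charge) has dimensions [I T].

Left side: [I T]
Right side: [I L^-1 M^-1 T^3]

The two sides have different dimensions, so the equation is NOT dimensionally consistent.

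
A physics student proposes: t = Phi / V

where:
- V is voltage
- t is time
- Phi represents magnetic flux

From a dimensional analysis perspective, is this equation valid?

Yes

V (voltage) has dimensions [I^-1 L^2 M T^-3].
t (time) has dimensions [T].
Phi (magnetic flux) has dimensions [I^-1 L^2 M T^-2].

Left side: [T]
Right side: [T]

Both sides have the same dimensions, so the equation is dimensionally consistent.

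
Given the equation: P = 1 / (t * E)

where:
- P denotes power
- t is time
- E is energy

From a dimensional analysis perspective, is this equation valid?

No

P (power) has dimensions [L^2 M T^-3].
t (time) has dimensions [T].
E (energy) has dimensions [L^2 M T^-2].

Left side: [L^2 M T^-3]
Right side: [L^-2 M^-1 T]

The two sides have different dimensions, so the equation is NOT dimensionally consistent.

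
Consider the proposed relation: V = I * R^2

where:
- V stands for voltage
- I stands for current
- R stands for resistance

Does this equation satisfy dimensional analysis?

No

V (voltage) has dimensions [I^-1 L^2 M T^-3].
I (current) has dimensions [I].
R (resistance) has dimensions [I^-2 L^2 M T^-3].

Left side: [I^-1 L^2 M T^-3]
Right side: [I^-3 L^4 M^2 T^-6]

The two sides have different dimensions, so the equation is NOT dimensionally consistent.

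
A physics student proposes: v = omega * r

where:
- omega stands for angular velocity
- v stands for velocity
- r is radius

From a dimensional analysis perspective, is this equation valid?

Yes

omega (angular velocity) has dimensions [T^-1].
v (velocity) has dimensions [L T^-1].
r (radius) has dimensions [L].

Left side: [L T^-1]
Right side: [L T^-1]

Both sides have the same dimensions, so the equation is dimensionally consistent.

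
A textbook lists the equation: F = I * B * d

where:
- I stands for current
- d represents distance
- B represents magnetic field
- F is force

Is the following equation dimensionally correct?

Yes

I (current) has dimensions [I].
d (distance) has dimensions [L].
B (magnetic field) has dimensions [I^-1 M T^-2].
F (force) has dimensions [L M T^-2].

Left side: [L M T^-2]
Right side: [L M T^-2]

Both sides have the same dimensions, so the equation is dimensionally consistent.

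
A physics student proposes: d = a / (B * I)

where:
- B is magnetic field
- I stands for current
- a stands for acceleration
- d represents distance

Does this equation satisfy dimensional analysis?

No

B (magnetic field) has dimensions [I^-1 M T^-2].
I (current) has dimensions [I].
a (acceleration) has dimensions [L T^-2].
d (distance) has dimensions [L].

Left side: [L]
Right side: [L M^-1]

The two sides have different dimensions, so the equation is NOT dimensionally consistent.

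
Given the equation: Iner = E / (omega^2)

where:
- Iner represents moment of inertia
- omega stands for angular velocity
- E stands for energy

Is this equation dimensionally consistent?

Yes

Iner (moment of inertia) has dimensions [L^2 M].
omega (angular velocity) has dimensions [T^-1].
E (energy) has dimensions [L^2 M T^-2].

Left side: [L^2 M]
Right side: [L^2 M]

Both sides have the same dimensions, so the equation is dimensionally consistent.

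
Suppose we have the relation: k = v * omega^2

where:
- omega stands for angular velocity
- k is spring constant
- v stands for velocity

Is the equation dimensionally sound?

No

omega (angular velocity) has dimensions [T^-1].
k (spring constant) has dimensions [M T^-2].
v (velocity) has dimensions [L T^-1].

Left side: [M T^-2]
Right side: [L T^-3]

The two sides have different dimensions, so the equation is NOT dimensionally consistent.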